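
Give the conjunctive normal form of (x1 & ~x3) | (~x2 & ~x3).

(x1 & ~x3) | (~x2 & ~x3)
= (x1 | ~x2) & (x1 | ~x3) & (~x3 | ~x2) & (~x3 | ~x3)   (distribute | over &)
= (x1 | ~x2) & ~x3   (simplify)

(x1 | ~x2) & ~x3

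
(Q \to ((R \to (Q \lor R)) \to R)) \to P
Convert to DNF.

(Q \land \lnot R) \lor P

(Q \to ((R \to (Q \lor R)) \to R)) \to P
⇔ \lnot (Q \to ((R \to (Q \lor R)) \to R)) \lor P   — eliminate \to
⇔ \lnot (\lnot Q \lor ((R \to (Q \lor R)) \to R)) \lor P   — eliminate \to
⇔ \lnot (\lnot Q \lor \lnot (R \to (Q \lor R)) \lor R) \lor P   — eliminate \to
⇔ \lnot (\lnot Q \lor \lnot (\lnot R \lor Q \lor R) \lor R) \lor P   — eliminate \to
⇔ (\lnot \lnot Q \land \lnot \lnot (\lnot R \lor Q \lor R) \land \lnot R) \lor P   — De Morgan
⇔ (Q \land \lnot \lnot (\lnot R \lor Q \lor R) \land \lnot R) \lor P   — double negation
⇔ (Q \land (\lnot R \lor Q \lor R) \land \lnot R) \lor P   — double negation
⇔ (Q \land \lnot R \land \lnot R) \lor (Q \land Q \land \lnot R) \lor (Q \land R \land \lnot R) \lor P   — distribute \land over \lor
⇔ (Q \land \lnot R) \lor P   — simplify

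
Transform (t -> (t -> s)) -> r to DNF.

(t & ~s) | r

(t -> (t -> s)) -> r
⇔ ~(t -> (t -> s)) | r   (eliminate ->)
⇔ ~(~t | (t -> s)) | r   (eliminate ->)
⇔ ~(~t | ~t | s) | r   (eliminate ->)
⇔ (~~t & ~~t & ~s) | r   (De Morgan)
⇔ (t & ~~t & ~s) | r   (double negation)
⇔ (t & t & ~s) | r   (double negation)
⇔ (t & ~s) | r   (simplify)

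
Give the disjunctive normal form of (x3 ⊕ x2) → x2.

(¬x3 ∧ ¬x2) ∨ x2

(x3 ⊕ x2) → x2
= ¬(x3 ⊕ x2) ∨ x2   [eliminate →]
= ¬((x3 ∧ ¬x2) ∨ (¬x3 ∧ x2)) ∨ x2   [expand ⊕]
= (¬(x3 ∧ ¬x2) ∧ ¬(¬x3 ∧ x2)) ∨ x2   [De Morgan]
= ((¬x3 ∨ ¬¬x2) ∧ ¬(¬x3 ∧ x2)) ∨ x2   [De Morgan]
= ((¬x3 ∨ x2) ∧ ¬(¬x3 ∧ x2)) ∨ x2   [double negation]
= ((¬x3 ∨ x2) ∧ (¬¬x3 ∨ ¬x2)) ∨ x2   [De Morgan]
= ((¬x3 ∨ x2) ∧ (x3 ∨ ¬x2)) ∨ x2   [double negation]
= (¬x3 ∧ x3) ∨ (¬x3 ∧ ¬x2) ∨ (x2 ∧ x3) ∨ (x2 ∧ ¬x2) ∨ x2   [distribute ∧ over ∨]
= (¬x3 ∧ ¬x2) ∨ x2   [simplify]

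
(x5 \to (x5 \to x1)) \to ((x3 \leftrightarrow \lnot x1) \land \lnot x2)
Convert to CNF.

(x5 \to (x5 \to x1)) \to ((x3 \leftrightarrow \lnot x1) \land \lnot x2)
≡ \lnot (x5 \to (x5 \to x1)) \lor ((x3 \leftrightarrow \lnot x1) \land \lnot x2)   [eliminate \to]
≡ \lnot (\lnot x5 \lor (x5 \to x1)) \lor ((x3 \leftrightarrow \lnot x1) \land \lnot x2)   [eliminate \to]
≡ \lnot (\lnot x5 \lor \lnot x5 \lor x1) \lor ((x3 \leftrightarrow \lnot x1) \land \lnot x2)   [eliminate \to]
≡ \lnot (\lnot x5 \lor \lnot x5 \lor x1) \lor ((x3 \to \lnot x1) \land (\lnot x1 \to x3) \land \lnot x2)   [eliminate \leftrightarrow]
≡ \lnot (\lnot x5 \lor \lnot x5 \lor x1) \lor ((\lnot x3 \lor \lnot x1) \land (\lnot x1 \to x3) \land \lnot x2)   [eliminate \to]
≡ \lnot (\lnot x5 \lor \lnot x5 \lor x1) \lor ((\lnot x3 \lor \lnot x1) \land (\lnot \lnot x1 \lor x3) \land \lnot x2)   [eliminate \to]
≡ (\lnot \lnot x5 \land \lnot \lnot x5 \land \lnot x1) \lor ((\lnot x3 \lor \lnot x1) \land (\lnot \lnot x1 \lor x3) \land \lnot x2)   [De Morgan]
≡ (x5 \land \lnot \lnot x5 \land \lnot x1) \lor ((\lnot x3 \lor \lnot x1) \land (\lnot \lnot x1 \lor x3) \land \lnot x2)   [double negation]
≡ (x5 \land x5 \land \lnot x1) \lor ((\lnot x3 \lor \lnot x1) \land (\lnot \lnot x1 \lor x3) \land \lnot x2)   [double negation]
≡ (x5 \land x5 \land \lnot x1) \lor ((\lnot x3 \lor \lnot x1) \land (x1 \lor x3) \land \lnot x2)   [double negation]
≡ (x5 \lor \lnot x3 \lor \lnot x1) \land (x5 \lor x1 \lor x3) \land (x5 \lor \lnot x2) \land (x5 \lor \lnot x3 \lor \lnot x1) \land (x5 \lor x1 \lor x3) \land (x5 \lor \lnot x2) \land (\lnot x1 \lor \lnot x3 \lor \lnot x1) \land (\lnot x1 \lor x1 \lor x3) \land (\lnot x1 \lor \lnot x2)   [distribute \lor over \land]
≡ (x5 \lor x1 \lor x3) \land (x5 \lor \lnot x2) \land (\lnot x1 \lor \lnot x3) \land (\lnot x1 \lor \lnot x2)   [simplify]

(x5 \lor x1 \lor x3) \land (x5 \lor \lnot x2) \land (\lnot x1 \lor \lnot x3) \land (\lnot x1 \lor \lnot x2)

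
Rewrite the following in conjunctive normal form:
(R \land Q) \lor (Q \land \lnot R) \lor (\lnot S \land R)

(R \land Q) \lor (Q \land \lnot R) \lor (\lnot S \land R)
≡ (R \lor Q \lor \lnot S) \land (R \lor Q \lor R) \land (R \lor \lnot R \lor \lnot S) \land (R \lor \lnot R \lor R) \land (Q \lor Q \lor \lnot S) \land (Q \lor Q \lor R) \land (Q \lor \lnot R \lor \lnot S) \land (Q \lor \lnot R \lor R)   [distribute \lor over \land]
≡ (R \lor Q) \land (Q \lor \lnot S)   [simplify]

(R \lor Q) \land (Q \lor \lnot S)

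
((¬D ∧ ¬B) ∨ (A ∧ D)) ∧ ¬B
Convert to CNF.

((¬D ∧ ¬B) ∨ (A ∧ D)) ∧ ¬B
≡ (¬D ∨ A) ∧ (¬D ∨ D) ∧ (¬B ∨ A) ∧ (¬B ∨ D) ∧ ¬B   [distribute ∨ over ∧]
≡ (¬D ∨ A) ∧ ¬B   [simplify]

(¬D ∨ A) ∧ ¬B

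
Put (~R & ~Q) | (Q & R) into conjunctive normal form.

(~R | Q) & (~Q | R)

(~R & ~Q) | (Q & R)
≡ (~R | Q) & (~R | R) & (~Q | Q) & (~Q | R)   [distribute | over &]
≡ (~R | Q) & (~Q | R)   [simplify]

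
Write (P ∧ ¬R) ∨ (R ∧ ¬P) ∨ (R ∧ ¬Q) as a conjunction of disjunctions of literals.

(P ∧ ¬R) ∨ (R ∧ ¬P) ∨ (R ∧ ¬Q)
⇔ (P ∨ R ∨ R) ∧ (P ∨ R ∨ ¬Q) ∧ (P ∨ ¬P ∨ R) ∧ (P ∨ ¬P ∨ ¬Q) ∧ (¬R ∨ R ∨ R) ∧ (¬R ∨ R ∨ ¬Q) ∧ (¬R ∨ ¬P ∨ R) ∧ (¬R ∨ ¬P ∨ ¬Q)   — distribute ∨ over ∧
⇔ (P ∨ R) ∧ (¬R ∨ ¬P ∨ ¬Q)   — simplify

(P ∨ R) ∧ (¬R ∨ ¬P ∨ ¬Q)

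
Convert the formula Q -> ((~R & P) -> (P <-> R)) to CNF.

Q -> ((~R & P) -> (P <-> R))
≡ ~Q | ((~R & P) -> (P <-> R))   [eliminate ->]
≡ ~Q | ~(~R & P) | (P <-> R)   [eliminate ->]
≡ ~Q | ~(~R & P) | ((P -> R) & (R -> P))   [eliminate <->]
≡ ~Q | ~(~R & P) | ((~P | R) & (R -> P))   [eliminate ->]
≡ ~Q | ~(~R & P) | ((~P | R) & (~R | P))   [eliminate ->]
≡ ~Q | ~~R | ~P | ((~P | R) & (~R | P))   [De Morgan]
≡ ~Q | R | ~P | ((~P | R) & (~R | P))   [double negation]
≡ (~Q | R | ~P | ~P | R) & (~Q | R | ~P | ~R | P)   [distribute | over &]
≡ ~Q | R | ~P   [simplify]

~Q | R | ~P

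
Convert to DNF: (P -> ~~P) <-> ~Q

(P -> ~~P) <-> ~Q
≡ ((P -> ~~P) -> ~Q) & (~Q -> (P -> ~~P))   [eliminate <->]
≡ (~(P -> ~~P) | ~Q) & (~Q -> (P -> ~~P))   [eliminate ->]
≡ (~(~P | ~~P) | ~Q) & (~Q -> (P -> ~~P))   [eliminate ->]
≡ (~(~P | ~~P) | ~Q) & (~~Q | (P -> ~~P))   [eliminate ->]
≡ (~(~P | ~~P) | ~Q) & (~~Q | ~P | ~~P)   [eliminate ->]
≡ ((~~P & ~~~P) | ~Q) & (~~Q | ~P | ~~P)   [De Morgan]
≡ ((P & ~~~P) | ~Q) & (~~Q | ~P | ~~P)   [double negation]
≡ ((P & ~P) | ~Q) & (~~Q | ~P | ~~P)   [double negation]
≡ ((P & ~P) | ~Q) & (Q | ~P | ~~P)   [double negation]
≡ ((P & ~P) | ~Q) & (Q | ~P | P)   [double negation]
≡ (P & ~P & Q) | (P & ~P & ~P) | (P & ~P & P) | (~Q & Q) | (~Q & ~P) | (~Q & P)   [distribute & over |]
≡ (~Q & ~P) | (~Q & P)   [simplify]

(~Q & ~P) | (~Q & P)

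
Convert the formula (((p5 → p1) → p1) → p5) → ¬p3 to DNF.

p1 ∧ ¬p5 ∨ ¬p3

(((p5 → p1) → p1) → p5) → ¬p3
≡ ¬(((p5 → p1) → p1) → p5) ∨ ¬p3   [eliminate →]
≡ ¬(¬((p5 → p1) → p1) ∨ p5) ∨ ¬p3   [eliminate →]
≡ ¬(¬(¬(p5 → p1) ∨ p1) ∨ p5) ∨ ¬p3   [eliminate →]
≡ ¬(¬(¬(¬p5 ∨ p1) ∨ p1) ∨ p5) ∨ ¬p3   [eliminate →]
≡ ¬¬(¬(¬p5 ∨ p1) ∨ p1) ∧ ¬p5 ∨ ¬p3   [De Morgan]
≡ (¬(¬p5 ∨ p1) ∨ p1) ∧ ¬p5 ∨ ¬p3   [double negation]
≡ (¬¬p5 ∧ ¬p1 ∨ p1) ∧ ¬p5 ∨ ¬p3   [De Morgan]
≡ (p5 ∧ ¬p1 ∨ p1) ∧ ¬p5 ∨ ¬p3   [double negation]
≡ p5 ∧ ¬p1 ∧ ¬p5 ∨ p1 ∧ ¬p5 ∨ ¬p3   [distribute ∧ over ∨]
≡ p1 ∧ ¬p5 ∨ ¬p3   [simplify]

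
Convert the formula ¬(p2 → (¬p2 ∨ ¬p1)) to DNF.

p2 ∧ p1

¬(p2 → (¬p2 ∨ ¬p1))
≡ ¬(¬p2 ∨ ¬p2 ∨ ¬p1)   [eliminate →]
≡ ¬¬p2 ∧ ¬¬p2 ∧ ¬¬p1   [De Morgan]
≡ p2 ∧ ¬¬p2 ∧ ¬¬p1   [double negation]
≡ p2 ∧ p2 ∧ ¬¬p1   [double negation]
≡ p2 ∧ p2 ∧ p1   [double negation]
≡ p2 ∧ p1   [simplify]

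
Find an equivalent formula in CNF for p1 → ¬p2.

p1 → ¬p2
≡ ¬p1 ∨ ¬p2

¬p1 ∨ ¬p2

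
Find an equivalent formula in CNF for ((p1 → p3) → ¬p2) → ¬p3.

((p1 → p3) → ¬p2) → ¬p3
≡ ¬((p1 → p3) → ¬p2) ∨ ¬p3   [eliminate →]
≡ ¬(¬(p1 → p3) ∨ ¬p2) ∨ ¬p3   [eliminate →]
≡ ¬(¬(¬p1 ∨ p3) ∨ ¬p2) ∨ ¬p3   [eliminate →]
≡ (¬¬(¬p1 ∨ p3) ∧ ¬¬p2) ∨ ¬p3   [De Morgan]
≡ ((¬p1 ∨ p3) ∧ ¬¬p2) ∨ ¬p3   [double negation]
≡ ((¬p1 ∨ p3) ∧ p2) ∨ ¬p3   [double negation]
≡ (¬p1 ∨ p3 ∨ ¬p3) ∧ (p2 ∨ ¬p3)   [distribute ∨ over ∧]
≡ p2 ∨ ¬p3   [simplify]

p2 ∨ ¬p3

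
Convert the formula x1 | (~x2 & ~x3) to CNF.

x1 | (~x2 & ~x3)
≡ (x1 | ~x2) & (x1 | ~x3)   [distribute | over &]

(x1 | ~x2) & (x1 | ~x3)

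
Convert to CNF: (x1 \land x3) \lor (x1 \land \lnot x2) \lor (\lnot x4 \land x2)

(x1 \lor \lnot x4) \land (x1 \lor x2) \land (x3 \lor \lnot x2 \lor \lnot x4)

(x1 \land x3) \lor (x1 \land \lnot x2) \lor (\lnot x4 \land x2)
⇔ (x1 \lor x1 \lor \lnot x4) \land (x1 \lor x1 \lor x2) \land (x1 \lor \lnot x2 \lor \lnot x4) \land (x1 \lor \lnot x2 \lor x2) \land (x3 \lor x1 \lor \lnot x4) \land (x3 \lor x1 \lor x2) \land (x3 \lor \lnot x2 \lor \lnot x4) \land (x3 \lor \lnot x2 \lor x2)   [distribute \lor over \land]
⇔ (x1 \lor \lnot x4) \land (x1 \lor x2) \land (x3 \lor \lnot x2 \lor \lnot x4)   [simplify]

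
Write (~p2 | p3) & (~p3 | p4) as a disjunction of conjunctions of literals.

(~p2 & ~p3) | (~p2 & p4) | (p3 & p4)

(~p2 | p3) & (~p3 | p4)
≡ (~p2 & ~p3) | (~p2 & p4) | (p3 & ~p3) | (p3 & p4)   [distribute & over |]
≡ (~p2 & ~p3) | (~p2 & p4) | (p3 & p4)   [simplify]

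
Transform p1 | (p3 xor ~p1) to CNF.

p1 | (p3 xor ~p1)
≡ p1 | ((p3 | ~p1) & ~(p3 & ~p1))   [expand xor]
≡ p1 | ((p3 | ~p1) & (~p3 | ~~p1))   [De Morgan]
≡ p1 | ((p3 | ~p1) & (~p3 | p1))   [double negation]
≡ (p1 | p3 | ~p1) & (p1 | ~p3 | p1)   [distribute | over &]
≡ p1 | ~p3   [simplify]

p1 | ~p3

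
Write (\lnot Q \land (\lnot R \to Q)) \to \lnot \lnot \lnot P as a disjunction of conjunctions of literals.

(\lnot Q \land (\lnot R \to Q)) \to \lnot \lnot \lnot P
⇔ \lnot (\lnot Q \land (\lnot R \to Q)) \lor \lnot \lnot \lnot P   [eliminate \to]
⇔ \lnot (\lnot Q \land (\lnot \lnot R \lor Q)) \lor \lnot \lnot \lnot P   [eliminate \to]
⇔ \lnot \lnot Q \lor \lnot (\lnot \lnot R \lor Q) \lor \lnot \lnot \lnot P   [De Morgan]
⇔ Q \lor \lnot (\lnot \lnot R \lor Q) \lor \lnot \lnot \lnot P   [double negation]
⇔ Q \lor (\lnot \lnot \lnot R \land \lnot Q) \lor \lnot \lnot \lnot P   [De Morgan]
⇔ Q \lor (\lnot R \land \lnot Q) \lor \lnot \lnot \lnot P   [double negation]
⇔ Q \lor (\lnot R \land \lnot Q) \lor \lnot P   [double negation]

Q \lor (\lnot R \land \lnot Q) \lor \lnot P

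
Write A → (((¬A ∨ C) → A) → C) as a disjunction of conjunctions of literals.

¬A ∨ C

A → (((¬A ∨ C) → A) → C)
⇔ ¬A ∨ (((¬A ∨ C) → A) → C)   [eliminate →]
⇔ ¬A ∨ ¬((¬A ∨ C) → A) ∨ C   [eliminate →]
⇔ ¬A ∨ ¬(¬(¬A ∨ C) ∨ A) ∨ C   [eliminate →]
⇔ ¬A ∨ (¬¬(¬A ∨ C) ∧ ¬A) ∨ C   [De Morgan]
⇔ ¬A ∨ ((¬A ∨ C) ∧ ¬A) ∨ C   [double negation]
⇔ ¬A ∨ (¬A ∧ ¬A) ∨ (C ∧ ¬A) ∨ C   [distribute ∧ over ∨]
⇔ ¬A ∨ C   [simplify]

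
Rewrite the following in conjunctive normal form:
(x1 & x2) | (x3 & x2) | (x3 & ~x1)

(x1 & x2) | (x3 & x2) | (x3 & ~x1)
= (x1 | x3 | x3) & (x1 | x3 | ~x1) & (x1 | x2 | x3) & (x1 | x2 | ~x1) & (x2 | x3 | x3) & (x2 | x3 | ~x1) & (x2 | x2 | x3) & (x2 | x2 | ~x1)   (distribute | over &)
= (x1 | x3) & (x2 | x3) & (x2 | ~x1)   (simplify)

(x1 | x3) & (x2 | x3) & (x2 | ~x1)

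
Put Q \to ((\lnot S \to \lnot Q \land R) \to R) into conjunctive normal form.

\lnot Q \lor \lnot S \lor R

Q \to ((\lnot S \to \lnot Q \land R) \to R)
= \lnot Q \lor ((\lnot S \to \lnot Q \land R) \to R)
= \lnot Q \lor \lnot (\lnot S \to \lnot Q \land R) \lor R
= \lnot Q \lor \lnot (\lnot \lnot S \lor \lnot Q \land R) \lor R
= \lnot Q \lor \lnot \lnot \lnot S \land \lnot (\lnot Q \land R) \lor R
= \lnot Q \lor \lnot S \land \lnot (\lnot Q \land R) \lor R
= \lnot Q \lor \lnot S \land (\lnot \lnot Q \lor \lnot R) \lor R
= \lnot Q \lor \lnot S \land (Q \lor \lnot R) \lor R
= (\lnot Q \lor \lnot S \lor R) \land (\lnot Q \lor Q \lor \lnot R \lor R)
= \lnot Q \lor \lnot S \lor R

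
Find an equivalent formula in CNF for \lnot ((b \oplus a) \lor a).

\lnot ((b \oplus a) \lor a)
≡ \lnot (((b \lor a) \land \lnot (b \land a)) \lor a)   [expand \oplus]
≡ \lnot ((b \lor a) \land \lnot (b \land a)) \land \lnot a   [De Morgan]
≡ (\lnot (b \lor a) \lor \lnot \lnot (b \land a)) \land \lnot a   [De Morgan]
≡ ((\lnot b \land \lnot a) \lor \lnot \lnot (b \land a)) \land \lnot a   [De Morgan]
≡ ((\lnot b \land \lnot a) \lor (b \land a)) \land \lnot a   [double negation]
≡ (\lnot b \lor b) \land (\lnot b \lor a) \land (\lnot a \lor b) \land (\lnot a \lor a) \land \lnot a   [distribute \lor over \land]
≡ (\lnot b \lor a) \land \lnot a   [simplify]

(\lnot b \lor a) \land \lnot a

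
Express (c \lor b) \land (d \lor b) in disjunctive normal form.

(c \land d) \lor b

(c \lor b) \land (d \lor b)
≡ (c \land d) \lor (c \land b) \lor (b \land d) \lor (b \land b)   [distribute \land over \lor]
≡ (c \land d) \lor b   [simplify]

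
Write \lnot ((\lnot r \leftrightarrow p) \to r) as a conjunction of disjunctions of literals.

(r \lor p) \land \lnot r

\lnot ((\lnot r \leftrightarrow p) \to r)
≡ \lnot (\lnot (\lnot r \leftrightarrow p) \lor r)   — eliminate \to
≡ \lnot (\lnot ((\lnot r \to p) \land (p \to \lnot r)) \lor r)   — eliminate \leftrightarrow
≡ \lnot (\lnot ((\lnot \lnot r \lor p) \land (p \to \lnot r)) \lor r)   — eliminate \to
≡ \lnot (\lnot ((\lnot \lnot r \lor p) \land (\lnot p \lor \lnot r)) \lor r)   — eliminate \to
≡ \lnot \lnot ((\lnot \lnot r \lor p) \land (\lnot p \lor \lnot r)) \land \lnot r   — De Morgan
≡ (\lnot \lnot r \lor p) \land (\lnot p \lor \lnot r) \land \lnot r   — double negation
≡ (r \lor p) \land (\lnot p \lor \lnot r) \land \lnot r   — double negation
≡ (r \lor p) \land \lnot r   — simplify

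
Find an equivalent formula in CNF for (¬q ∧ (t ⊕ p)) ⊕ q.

(¬q ∧ (t ⊕ p)) ⊕ q
≡ ((¬q ∧ (t ⊕ p)) ∨ q) ∧ ¬(¬q ∧ (t ⊕ p) ∧ q)   [expand ⊕]
≡ ((¬q ∧ (t ∨ p) ∧ ¬(t ∧ p)) ∨ q) ∧ ¬(¬q ∧ (t ⊕ p) ∧ q)   [expand ⊕]
≡ ((¬q ∧ (t ∨ p) ∧ ¬(t ∧ p)) ∨ q) ∧ ¬(¬q ∧ (t ∨ p) ∧ ¬(t ∧ p) ∧ q)   [expand ⊕]
≡ ((¬q ∧ (t ∨ p) ∧ (¬t ∨ ¬p)) ∨ q) ∧ ¬(¬q ∧ (t ∨ p) ∧ ¬(t ∧ p) ∧ q)   [De Morgan]
≡ ((¬q ∧ (t ∨ p) ∧ (¬t ∨ ¬p)) ∨ q) ∧ (¬¬q ∨ ¬(t ∨ p) ∨ ¬¬(t ∧ p) ∨ ¬q)   [De Morgan]
≡ ((¬q ∧ (t ∨ p) ∧ (¬t ∨ ¬p)) ∨ q) ∧ (q ∨ ¬(t ∨ p) ∨ ¬¬(t ∧ p) ∨ ¬q)   [double negation]
≡ ((¬q ∧ (t ∨ p) ∧ (¬t ∨ ¬p)) ∨ q) ∧ (q ∨ (¬t ∧ ¬p) ∨ ¬¬(t ∧ p) ∨ ¬q)   [De Morgan]
≡ ((¬q ∧ (t ∨ p) ∧ (¬t ∨ ¬p)) ∨ q) ∧ (q ∨ (¬t ∧ ¬p) ∨ (t ∧ p) ∨ ¬q)   [double negation]
≡ (¬q ∨ q) ∧ (t ∨ p ∨ q) ∧ (¬t ∨ ¬p ∨ q) ∧ (q ∨ ¬t ∨ t ∨ ¬q) ∧ (q ∨ ¬t ∨ p ∨ ¬q) ∧ (q ∨ ¬p ∨ t ∨ ¬q) ∧ (q ∨ ¬p ∨ p ∨ ¬q)   [distribute ∨ over ∧]
≡ (t ∨ p ∨ q) ∧ (¬t ∨ ¬p ∨ q)   [simplify]

(t ∨ p ∨ q) ∧ (¬t ∨ ¬p ∨ q)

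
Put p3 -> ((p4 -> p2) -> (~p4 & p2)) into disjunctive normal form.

p3 -> ((p4 -> p2) -> (~p4 & p2))
⇔ ~p3 | ((p4 -> p2) -> (~p4 & p2))   [eliminate ->]
⇔ ~p3 | ~(p4 -> p2) | (~p4 & p2)   [eliminate ->]
⇔ ~p3 | ~(~p4 | p2) | (~p4 & p2)   [eliminate ->]
⇔ ~p3 | (~~p4 & ~p2) | (~p4 & p2)   [De Morgan]
⇔ ~p3 | (p4 & ~p2) | (~p4 & p2)   [double negation]

~p3 | (p4 & ~p2) | (~p4 & p2)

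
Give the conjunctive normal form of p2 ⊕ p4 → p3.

p2 ⊕ p4 → p3
≡ ¬(p2 ⊕ p4) ∨ p3   [eliminate →]
≡ ¬((p2 ∨ p4) ∧ ¬(p2 ∧ p4)) ∨ p3   [expand ⊕]
≡ ¬(p2 ∨ p4) ∨ ¬¬(p2 ∧ p4) ∨ p3   [De Morgan]
≡ ¬p2 ∧ ¬p4 ∨ ¬¬(p2 ∧ p4) ∨ p3   [De Morgan]
≡ ¬p2 ∧ ¬p4 ∨ p2 ∧ p4 ∨ p3   [double negation]
≡ (¬p2 ∨ p2 ∨ p3) ∧ (¬p2 ∨ p4 ∨ p3) ∧ (¬p4 ∨ p2 ∨ p3) ∧ (¬p4 ∨ p4 ∨ p3)   [distribute ∨ over ∧]
≡ (¬p2 ∨ p4 ∨ p3) ∧ (¬p4 ∨ p2 ∨ p3)   [simplify]

(¬p2 ∨ p4 ∨ p3) ∧ (¬p4 ∨ p2 ∨ p3)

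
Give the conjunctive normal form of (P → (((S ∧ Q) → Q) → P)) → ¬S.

(P ∨ ¬S) ∧ (¬P ∨ ¬S)

(P → (((S ∧ Q) → Q) → P)) → ¬S
≡ ¬(P → (((S ∧ Q) → Q) → P)) ∨ ¬S   [eliminate →]
≡ ¬(¬P ∨ (((S ∧ Q) → Q) → P)) ∨ ¬S   [eliminate →]
≡ ¬(¬P ∨ ¬((S ∧ Q) → Q) ∨ P) ∨ ¬S   [eliminate →]
≡ ¬(¬P ∨ ¬(¬(S ∧ Q) ∨ Q) ∨ P) ∨ ¬S   [eliminate →]
≡ (¬¬P ∧ ¬¬(¬(S ∧ Q) ∨ Q) ∧ ¬P) ∨ ¬S   [De Morgan]
≡ (P ∧ ¬¬(¬(S ∧ Q) ∨ Q) ∧ ¬P) ∨ ¬S   [double negation]
≡ (P ∧ (¬(S ∧ Q) ∨ Q) ∧ ¬P) ∨ ¬S   [double negation]
≡ (P ∧ (¬S ∨ ¬Q ∨ Q) ∧ ¬P) ∨ ¬S   [De Morgan]
≡ (P ∨ ¬S) ∧ (¬S ∨ ¬Q ∨ Q ∨ ¬S) ∧ (¬P ∨ ¬S)   [distribute ∨ over ∧]
≡ (P ∨ ¬S) ∧ (¬P ∨ ¬S)   [simplify]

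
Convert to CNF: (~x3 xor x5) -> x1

(x3 | x5 | x1) & (~x5 | ~x3 | x1)

(~x3 xor x5) -> x1
≡ ~(~x3 xor x5) | x1   [eliminate ->]
≡ ~((~x3 | x5) & ~(~x3 & x5)) | x1   [expand xor]
≡ ~(~x3 | x5) | ~~(~x3 & x5) | x1   [De Morgan]
≡ (~~x3 & ~x5) | ~~(~x3 & x5) | x1   [De Morgan]
≡ (x3 & ~x5) | ~~(~x3 & x5) | x1   [double negation]
≡ (x3 & ~x5) | (~x3 & x5) | x1   [double negation]
≡ (x3 | ~x3 | x1) & (x3 | x5 | x1) & (~x5 | ~x3 | x1) & (~x5 | x5 | x1)   [distribute | over &]
≡ (x3 | x5 | x1) & (~x5 | ~x3 | x1)   [simplify]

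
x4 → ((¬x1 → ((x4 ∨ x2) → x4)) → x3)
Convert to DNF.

x4 → ((¬x1 → ((x4 ∨ x2) → x4)) → x3)
≡ ¬x4 ∨ ((¬x1 → ((x4 ∨ x2) → x4)) → x3)   — eliminate →
≡ ¬x4 ∨ ¬(¬x1 → ((x4 ∨ x2) → x4)) ∨ x3   — eliminate →
≡ ¬x4 ∨ ¬(¬¬x1 ∨ ((x4 ∨ x2) → x4)) ∨ x3   — eliminate →
≡ ¬x4 ∨ ¬(¬¬x1 ∨ ¬(x4 ∨ x2) ∨ x4) ∨ x3   — eliminate →
≡ ¬x4 ∨ (¬¬¬x1 ∧ ¬¬(x4 ∨ x2) ∧ ¬x4) ∨ x3   — De Morgan
≡ ¬x4 ∨ (¬x1 ∧ ¬¬(x4 ∨ x2) ∧ ¬x4) ∨ x3   — double negation
≡ ¬x4 ∨ (¬x1 ∧ (x4 ∨ x2) ∧ ¬x4) ∨ x3   — double negation
≡ ¬x4 ∨ (¬x1 ∧ x4 ∧ ¬x4) ∨ (¬x1 ∧ x2 ∧ ¬x4) ∨ x3   — distribute ∧ over ∨
≡ ¬x4 ∨ x3   — simplify

¬x4 ∨ x3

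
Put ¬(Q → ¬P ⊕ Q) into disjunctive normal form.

¬(Q → ¬P ⊕ Q)
≡ ¬(¬Q ∨ (¬P ⊕ Q))   — eliminate →
≡ ¬(¬Q ∨ ¬P ∧ ¬Q ∨ ¬¬P ∧ Q)   — expand ⊕
≡ ¬¬Q ∧ ¬(¬P ∧ ¬Q) ∧ ¬(¬¬P ∧ Q)   — De Morgan
≡ Q ∧ ¬(¬P ∧ ¬Q) ∧ ¬(¬¬P ∧ Q)   — double negation
≡ Q ∧ (¬¬P ∨ ¬¬Q) ∧ ¬(¬¬P ∧ Q)   — De Morgan
≡ Q ∧ (P ∨ ¬¬Q) ∧ ¬(¬¬P ∧ Q)   — double negation
≡ Q ∧ (P ∨ Q) ∧ ¬(¬¬P ∧ Q)   — double negation
≡ Q ∧ (P ∨ Q) ∧ (¬¬¬P ∨ ¬Q)   — De Morgan
≡ Q ∧ (P ∨ Q) ∧ (¬P ∨ ¬Q)   — double negation
≡ Q ∧ P ∧ ¬P ∨ Q ∧ P ∧ ¬Q ∨ Q ∧ Q ∧ ¬P ∨ Q ∧ Q ∧ ¬Q   — distribute ∧ over ∨
≡ Q ∧ ¬P   — simplify

Q ∧ ¬P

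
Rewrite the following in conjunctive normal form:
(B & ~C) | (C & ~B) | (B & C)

B | C

(B & ~C) | (C & ~B) | (B & C)
⇔ (B | C | B) & (B | C | C) & (B | ~B | B) & (B | ~B | C) & (~C | C | B) & (~C | C | C) & (~C | ~B | B) & (~C | ~B | C)
⇔ B | C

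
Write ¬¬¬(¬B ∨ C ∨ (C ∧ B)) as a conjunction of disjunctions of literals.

B ∧ ¬C

¬¬¬(¬B ∨ C ∨ (C ∧ B))
= ¬(¬B ∨ C ∨ (C ∧ B))   — double negation
= ¬¬B ∧ ¬C ∧ ¬(C ∧ B)   — De Morgan
= B ∧ ¬C ∧ ¬(C ∧ B)   — double negation
= B ∧ ¬C ∧ (¬C ∨ ¬B)   — De Morgan
= B ∧ ¬C   — simplify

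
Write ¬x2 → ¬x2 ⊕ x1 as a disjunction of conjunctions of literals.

x2 ∨ ¬x2 ∧ ¬x1

¬x2 → ¬x2 ⊕ x1
≡ ¬¬x2 ∨ (¬x2 ⊕ x1)   (eliminate →)
≡ ¬¬x2 ∨ ¬x2 ∧ ¬x1 ∨ ¬¬x2 ∧ x1   (expand ⊕)
≡ x2 ∨ ¬x2 ∧ ¬x1 ∨ ¬¬x2 ∧ x1   (double negation)
≡ x2 ∨ ¬x2 ∧ ¬x1 ∨ x2 ∧ x1   (double negation)
≡ x2 ∨ ¬x2 ∧ ¬x1   (simplify)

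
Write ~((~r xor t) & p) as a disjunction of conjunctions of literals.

~((~r xor t) & p)
= ~(((~r & ~t) | (~~r & t)) & p)
= ~((~r & ~t) | (~~r & t)) | ~p
= (~(~r & ~t) & ~(~~r & t)) | ~p
= ((~~r | ~~t) & ~(~~r & t)) | ~p
= ((r | ~~t) & ~(~~r & t)) | ~p
= ((r | t) & ~(~~r & t)) | ~p
= ((r | t) & (~~~r | ~t)) | ~p
= ((r | t) & (~r | ~t)) | ~p
= (r & ~r) | (r & ~t) | (t & ~r) | (t & ~t) | ~p
= (r & ~t) | (t & ~r) | ~p

(r & ~t) | (t & ~r) | ~p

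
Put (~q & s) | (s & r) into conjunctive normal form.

(~q & s) | (s & r)
≡ (~q | s) & (~q | r) & (s | s) & (s | r)   — distribute | over &
≡ (~q | r) & s   — simplify

(~q | r) & s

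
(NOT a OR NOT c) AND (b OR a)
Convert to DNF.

(NOT a OR NOT c) AND (b OR a)
⇔ (NOT a AND b) OR (NOT a AND a) OR (NOT c AND b) OR (NOT c AND a)   [distribute AND over OR]
⇔ (NOT a AND b) OR (NOT c AND b) OR (NOT c AND a)   [simplify]

(NOT a AND b) OR (NOT c AND b) OR (NOT c AND a)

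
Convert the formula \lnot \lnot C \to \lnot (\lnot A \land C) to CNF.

\lnot C \lor A

\lnot \lnot C \to \lnot (\lnot A \land C)
≡ \lnot \lnot \lnot C \lor \lnot (\lnot A \land C)   (eliminate \to)
≡ \lnot C \lor \lnot (\lnot A \land C)   (double negation)
≡ \lnot C \lor \lnot \lnot A \lor \lnot C   (De Morgan)
≡ \lnot C \lor A \lor \lnot C   (double negation)
≡ \lnot C \lor A   (simplify)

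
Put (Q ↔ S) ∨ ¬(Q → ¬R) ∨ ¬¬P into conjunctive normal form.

(¬Q ∨ S ∨ R ∨ P) ∧ (¬S ∨ Q ∨ P)

(Q ↔ S) ∨ ¬(Q → ¬R) ∨ ¬¬P
⇔ ((Q → S) ∧ (S → Q)) ∨ ¬(Q → ¬R) ∨ ¬¬P   (eliminate ↔)
⇔ ((¬Q ∨ S) ∧ (S → Q)) ∨ ¬(Q → ¬R) ∨ ¬¬P   (eliminate →)
⇔ ((¬Q ∨ S) ∧ (¬S ∨ Q)) ∨ ¬(Q → ¬R) ∨ ¬¬P   (eliminate →)
⇔ ((¬Q ∨ S) ∧ (¬S ∨ Q)) ∨ ¬(¬Q ∨ ¬R) ∨ ¬¬P   (eliminate →)
⇔ ((¬Q ∨ S) ∧ (¬S ∨ Q)) ∨ (¬¬Q ∧ ¬¬R) ∨ ¬¬P   (De Morgan)
⇔ ((¬Q ∨ S) ∧ (¬S ∨ Q)) ∨ (Q ∧ ¬¬R) ∨ ¬¬P   (double negation)
⇔ ((¬Q ∨ S) ∧ (¬S ∨ Q)) ∨ (Q ∧ R) ∨ ¬¬P   (double negation)
⇔ ((¬Q ∨ S) ∧ (¬S ∨ Q)) ∨ (Q ∧ R) ∨ P   (double negation)
⇔ (¬Q ∨ S ∨ Q ∨ P) ∧ (¬Q ∨ S ∨ R ∨ P) ∧ (¬S ∨ Q ∨ Q ∨ P) ∧ (¬S ∨ Q ∨ R ∨ P)   (distribute ∨ over ∧)
⇔ (¬Q ∨ S ∨ R ∨ P) ∧ (¬S ∨ Q ∨ P)   (simplify)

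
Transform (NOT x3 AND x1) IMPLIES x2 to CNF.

(NOT x3 AND x1) IMPLIES x2
≡ NOT (NOT x3 AND x1) OR x2   [eliminate IMPLIES]
≡ NOT NOT x3 OR NOT x1 OR x2   [De Morgan]
≡ x3 OR NOT x1 OR x2   [double negation]

x3 OR NOT x1 OR x2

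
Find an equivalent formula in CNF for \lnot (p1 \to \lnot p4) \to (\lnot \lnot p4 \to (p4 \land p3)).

\lnot (p1 \to \lnot p4) \to (\lnot \lnot p4 \to (p4 \land p3))
= \lnot \lnot (p1 \to \lnot p4) \lor (\lnot \lnot p4 \to (p4 \land p3))
= \lnot \lnot (\lnot p1 \lor \lnot p4) \lor (\lnot \lnot p4 \to (p4 \land p3))
= \lnot \lnot (\lnot p1 \lor \lnot p4) \lor \lnot \lnot \lnot p4 \lor (p4 \land p3)
= \lnot p1 \lor \lnot p4 \lor \lnot \lnot \lnot p4 \lor (p4 \land p3)
= \lnot p1 \lor \lnot p4 \lor \lnot p4 \lor (p4 \land p3)
= (\lnot p1 \lor \lnot p4 \lor \lnot p4 \lor p4) \land (\lnot p1 \lor \lnot p4 \lor \lnot p4 \lor p3)
= \lnot p1 \lor \lnot p4 \lor p3

\lnot p1 \lor \lnot p4 \lor p3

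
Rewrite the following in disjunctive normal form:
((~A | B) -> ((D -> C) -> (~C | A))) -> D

((~A | B) -> ((D -> C) -> (~C | A))) -> D
⇔ ~((~A | B) -> ((D -> C) -> (~C | A))) | D   [eliminate ->]
⇔ ~(~(~A | B) | ((D -> C) -> (~C | A))) | D   [eliminate ->]
⇔ ~(~(~A | B) | ~(D -> C) | ~C | A) | D   [eliminate ->]
⇔ ~(~(~A | B) | ~(~D | C) | ~C | A) | D   [eliminate ->]
⇔ (~~(~A | B) & ~~(~D | C) & ~~C & ~A) | D   [De Morgan]
⇔ ((~A | B) & ~~(~D | C) & ~~C & ~A) | D   [double negation]
⇔ ((~A | B) & (~D | C) & ~~C & ~A) | D   [double negation]
⇔ ((~A | B) & (~D | C) & C & ~A) | D   [double negation]
⇔ (~A & ~D & C & ~A) | (~A & C & C & ~A) | (B & ~D & C & ~A) | (B & C & C & ~A) | D   [distribute & over |]
⇔ (~A & C) | D   [simplify]

(~A & C) | D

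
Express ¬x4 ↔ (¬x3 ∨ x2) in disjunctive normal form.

(x4 ∧ x3 ∧ ¬x2) ∨ (¬x3 ∧ ¬x4) ∨ (x2 ∧ ¬x4)

¬x4 ↔ (¬x3 ∨ x2)
⇔ (¬x4 → (¬x3 ∨ x2)) ∧ ((¬x3 ∨ x2) → ¬x4)   [eliminate ↔]
⇔ (¬¬x4 ∨ ¬x3 ∨ x2) ∧ ((¬x3 ∨ x2) → ¬x4)   [eliminate →]
⇔ (¬¬x4 ∨ ¬x3 ∨ x2) ∧ (¬(¬x3 ∨ x2) ∨ ¬x4)   [eliminate →]
⇔ (x4 ∨ ¬x3 ∨ x2) ∧ (¬(¬x3 ∨ x2) ∨ ¬x4)   [double negation]
⇔ (x4 ∨ ¬x3 ∨ x2) ∧ ((¬¬x3 ∧ ¬x2) ∨ ¬x4)   [De Morgan]
⇔ (x4 ∨ ¬x3 ∨ x2) ∧ ((x3 ∧ ¬x2) ∨ ¬x4)   [double negation]
⇔ (x4 ∧ x3 ∧ ¬x2) ∨ (x4 ∧ ¬x4) ∨ (¬x3 ∧ x3 ∧ ¬x2) ∨ (¬x3 ∧ ¬x4) ∨ (x2 ∧ x3 ∧ ¬x2) ∨ (x2 ∧ ¬x4)   [distribute ∧ over ∨]
⇔ (x4 ∧ x3 ∧ ¬x2) ∨ (¬x3 ∧ ¬x4) ∨ (x2 ∧ ¬x4)   [simplify]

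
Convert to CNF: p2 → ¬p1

p2 → ¬p1
= ¬p2 ∨ ¬p1   (eliminate →)

¬p2 ∨ ¬p1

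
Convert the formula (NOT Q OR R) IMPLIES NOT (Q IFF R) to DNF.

(Q AND NOT R) OR (R AND NOT Q)

(NOT Q OR R) IMPLIES NOT (Q IFF R)
⇔ NOT (NOT Q OR R) OR NOT (Q IFF R)   — eliminate IMPLIES
⇔ NOT (NOT Q OR R) OR NOT ((Q IMPLIES R) AND (R IMPLIES Q))   — eliminate IFF
⇔ NOT (NOT Q OR R) OR NOT ((NOT Q OR R) AND (R IMPLIES Q))   — eliminate IMPLIES
⇔ NOT (NOT Q OR R) OR NOT ((NOT Q OR R) AND (NOT R OR Q))   — eliminate IMPLIES
⇔ (NOT NOT Q AND NOT R) OR NOT ((NOT Q OR R) AND (NOT R OR Q))   — De Morgan
⇔ (Q AND NOT R) OR NOT ((NOT Q OR R) AND (NOT R OR Q))   — double negation
⇔ (Q AND NOT R) OR NOT (NOT Q OR R) OR NOT (NOT R OR Q)   — De Morgan
⇔ (Q AND NOT R) OR (NOT NOT Q AND NOT R) OR NOT (NOT R OR Q)   — De Morgan
⇔ (Q AND NOT R) OR (Q AND NOT R) OR NOT (NOT R OR Q)   — double negation
⇔ (Q AND NOT R) OR (Q AND NOT R) OR (NOT NOT R AND NOT Q)   — De Morgan
⇔ (Q AND NOT R) OR (Q AND NOT R) OR (R AND NOT Q)   — double negation
⇔ (Q AND NOT R) OR (R AND NOT Q)   — simplify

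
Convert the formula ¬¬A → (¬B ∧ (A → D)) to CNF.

¬¬A → (¬B ∧ (A → D))
= ¬¬¬A ∨ (¬B ∧ (A → D))   [eliminate →]
= ¬¬¬A ∨ (¬B ∧ (¬A ∨ D))   [eliminate →]
= ¬A ∨ (¬B ∧ (¬A ∨ D))   [double negation]
= (¬A ∨ ¬B) ∧ (¬A ∨ ¬A ∨ D)   [distribute ∨ over ∧]
= (¬A ∨ ¬B) ∧ (¬A ∨ D)   [simplify]

(¬A ∨ ¬B) ∧ (¬A ∨ D)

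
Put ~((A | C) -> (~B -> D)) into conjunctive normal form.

(A | C) & ~B & ~D

~((A | C) -> (~B -> D))
= ~(~(A | C) | (~B -> D))   [eliminate ->]
= ~(~(A | C) | ~~B | D)   [eliminate ->]
= ~~(A | C) & ~~~B & ~D   [De Morgan]
= (A | C) & ~~~B & ~D   [double negation]
= (A | C) & ~B & ~D   [double negation]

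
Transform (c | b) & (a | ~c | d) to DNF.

(c | b) & (a | ~c | d)
≡ (c & a) | (c & ~c) | (c & d) | (b & a) | (b & ~c) | (b & d)   — distribute & over |
≡ (c & a) | (c & d) | (b & a) | (b & ~c) | (b & d)   — simplify

(c & a) | (c & d) | (b & a) | (b & ~c) | (b & d)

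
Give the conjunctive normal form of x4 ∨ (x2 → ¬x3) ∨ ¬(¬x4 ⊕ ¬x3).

x4 ∨ (x2 → ¬x3) ∨ ¬(¬x4 ⊕ ¬x3)
= x4 ∨ ¬x2 ∨ ¬x3 ∨ ¬(¬x4 ⊕ ¬x3)
= x4 ∨ ¬x2 ∨ ¬x3 ∨ ¬((¬x4 ∨ ¬x3) ∧ ¬(¬x4 ∧ ¬x3))
= x4 ∨ ¬x2 ∨ ¬x3 ∨ ¬(¬x4 ∨ ¬x3) ∨ ¬¬(¬x4 ∧ ¬x3)
= x4 ∨ ¬x2 ∨ ¬x3 ∨ (¬¬x4 ∧ ¬¬x3) ∨ ¬¬(¬x4 ∧ ¬x3)
= x4 ∨ ¬x2 ∨ ¬x3 ∨ (x4 ∧ ¬¬x3) ∨ ¬¬(¬x4 ∧ ¬x3)
= x4 ∨ ¬x2 ∨ ¬x3 ∨ (x4 ∧ x3) ∨ ¬¬(¬x4 ∧ ¬x3)
= x4 ∨ ¬x2 ∨ ¬x3 ∨ (x4 ∧ x3) ∨ (¬x4 ∧ ¬x3)
= (x4 ∨ ¬x2 ∨ ¬x3 ∨ x4 ∨ ¬x4) ∧ (x4 ∨ ¬x2 ∨ ¬x3 ∨ x4 ∨ ¬x3) ∧ (x4 ∨ ¬x2 ∨ ¬x3 ∨ x3 ∨ ¬x4) ∧ (x4 ∨ ¬x2 ∨ ¬x3 ∨ x3 ∨ ¬x3)
= x4 ∨ ¬x2 ∨ ¬x3

x4 ∨ ¬x2 ∨ ¬x3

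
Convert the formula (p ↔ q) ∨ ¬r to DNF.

(¬p ∧ ¬q) ∨ (q ∧ p) ∨ ¬r

(p ↔ q) ∨ ¬r
= ((p → q) ∧ (q → p)) ∨ ¬r   (eliminate ↔)
= ((¬p ∨ q) ∧ (q → p)) ∨ ¬r   (eliminate →)
= ((¬p ∨ q) ∧ (¬q ∨ p)) ∨ ¬r   (eliminate →)
= (¬p ∧ ¬q) ∨ (¬p ∧ p) ∨ (q ∧ ¬q) ∨ (q ∧ p) ∨ ¬r   (distribute ∧ over ∨)
= (¬p ∧ ¬q) ∨ (q ∧ p) ∨ ¬r   (simplify)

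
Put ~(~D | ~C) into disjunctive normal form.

~(~D | ~C)
≡ ~~D & ~~C   (De Morgan)
≡ D & ~~C   (double negation)
≡ D & C   (double negation)

D & C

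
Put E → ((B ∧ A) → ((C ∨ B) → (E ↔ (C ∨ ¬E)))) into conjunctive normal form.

¬E ∨ ¬B ∨ ¬A ∨ C

E → ((B ∧ A) → ((C ∨ B) → (E ↔ (C ∨ ¬E))))
≡ ¬E ∨ ((B ∧ A) → ((C ∨ B) → (E ↔ (C ∨ ¬E))))   — eliminate →
≡ ¬E ∨ ¬(B ∧ A) ∨ ((C ∨ B) → (E ↔ (C ∨ ¬E)))   — eliminate →
≡ ¬E ∨ ¬(B ∧ A) ∨ ¬(C ∨ B) ∨ (E ↔ (C ∨ ¬E))   — eliminate →
≡ ¬E ∨ ¬(B ∧ A) ∨ ¬(C ∨ B) ∨ ((E → (C ∨ ¬E)) ∧ ((C ∨ ¬E) → E))   — eliminate ↔
≡ ¬E ∨ ¬(B ∧ A) ∨ ¬(C ∨ B) ∨ ((¬E ∨ C ∨ ¬E) ∧ ((C ∨ ¬E) → E))   — eliminate →
≡ ¬E ∨ ¬(B ∧ A) ∨ ¬(C ∨ B) ∨ ((¬E ∨ C ∨ ¬E) ∧ (¬(C ∨ ¬E) ∨ E))   — eliminate →
≡ ¬E ∨ ¬B ∨ ¬A ∨ ¬(C ∨ B) ∨ ((¬E ∨ C ∨ ¬E) ∧ (¬(C ∨ ¬E) ∨ E))   — De Morgan
≡ ¬E ∨ ¬B ∨ ¬A ∨ (¬C ∧ ¬B) ∨ ((¬E ∨ C ∨ ¬E) ∧ (¬(C ∨ ¬E) ∨ E))   — De Morgan
≡ ¬E ∨ ¬B ∨ ¬A ∨ (¬C ∧ ¬B) ∨ ((¬E ∨ C ∨ ¬E) ∧ ((¬C ∧ ¬¬E) ∨ E))   — De Morgan
≡ ¬E ∨ ¬B ∨ ¬A ∨ (¬C ∧ ¬B) ∨ ((¬E ∨ C ∨ ¬E) ∧ ((¬C ∧ E) ∨ E))   — double negation
≡ (¬E ∨ ¬B ∨ ¬A ∨ ¬C ∨ ¬E ∨ C ∨ ¬E) ∧ (¬E ∨ ¬B ∨ ¬A ∨ ¬C ∨ ¬C ∨ E) ∧ (¬E ∨ ¬B ∨ ¬A ∨ ¬C ∨ E ∨ E) ∧ (¬E ∨ ¬B ∨ ¬A ∨ ¬B ∨ ¬E ∨ C ∨ ¬E) ∧ (¬E ∨ ¬B ∨ ¬A ∨ ¬B ∨ ¬C ∨ E) ∧ (¬E ∨ ¬B ∨ ¬A ∨ ¬B ∨ E ∨ E)   — distribute ∨ over ∧
≡ ¬E ∨ ¬B ∨ ¬A ∨ C   — simplify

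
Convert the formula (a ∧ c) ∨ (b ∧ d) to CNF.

(a ∨ b) ∧ (a ∨ d) ∧ (c ∨ b) ∧ (c ∨ d)

(a ∧ c) ∨ (b ∧ d)
= (a ∨ b) ∧ (a ∨ d) ∧ (c ∨ b) ∧ (c ∨ d)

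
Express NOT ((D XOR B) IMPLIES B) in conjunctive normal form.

(D OR B) AND NOT B

NOT ((D XOR B) IMPLIES B)
= NOT (NOT (D XOR B) OR B)   [eliminate IMPLIES]
= NOT (NOT ((D OR B) AND NOT (D AND B)) OR B)   [expand XOR]
= NOT NOT ((D OR B) AND NOT (D AND B)) AND NOT B   [De Morgan]
= (D OR B) AND NOT (D AND B) AND NOT B   [double negation]
= (D OR B) AND (NOT D OR NOT B) AND NOT B   [De Morgan]
= (D OR B) AND NOT B   [simplify]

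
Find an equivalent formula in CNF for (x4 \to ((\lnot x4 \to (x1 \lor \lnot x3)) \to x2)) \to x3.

(x4 \lor x3) \land (\lnot x2 \lor x3)

(x4 \to ((\lnot x4 \to (x1 \lor \lnot x3)) \to x2)) \to x3
≡ \lnot (x4 \to ((\lnot x4 \to (x1 \lor \lnot x3)) \to x2)) \lor x3   — eliminate \to
≡ \lnot (\lnot x4 \lor ((\lnot x4 \to (x1 \lor \lnot x3)) \to x2)) \lor x3   — eliminate \to
≡ \lnot (\lnot x4 \lor \lnot (\lnot x4 \to (x1 \lor \lnot x3)) \lor x2) \lor x3   — eliminate \to
≡ \lnot (\lnot x4 \lor \lnot (\lnot \lnot x4 \lor x1 \lor \lnot x3) \lor x2) \lor x3   — eliminate \to
≡ (\lnot \lnot x4 \land \lnot \lnot (\lnot \lnot x4 \lor x1 \lor \lnot x3) \land \lnot x2) \lor x3   — De Morgan
≡ (x4 \land \lnot \lnot (\lnot \lnot x4 \lor x1 \lor \lnot x3) \land \lnot x2) \lor x3   — double negation
≡ (x4 \land (\lnot \lnot x4 \lor x1 \lor \lnot x3) \land \lnot x2) \lor x3   — double negation
≡ (x4 \land (x4 \lor x1 \lor \lnot x3) \land \lnot x2) \lor x3   — double negation
≡ (x4 \lor x3) \land (x4 \lor x1 \lor \lnot x3 \lor x3) \land (\lnot x2 \lor x3)   — distribute \lor over \land
≡ (x4 \lor x3) \land (\lnot x2 \lor x3)   — simplify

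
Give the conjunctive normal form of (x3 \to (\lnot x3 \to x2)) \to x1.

(x3 \to (\lnot x3 \to x2)) \to x1
≡ \lnot (x3 \to (\lnot x3 \to x2)) \lor x1   [eliminate \to]
≡ \lnot (\lnot x3 \lor (\lnot x3 \to x2)) \lor x1   [eliminate \to]
≡ \lnot (\lnot x3 \lor \lnot \lnot x3 \lor x2) \lor x1   [eliminate \to]
≡ (\lnot \lnot x3 \land \lnot \lnot \lnot x3 \land \lnot x2) \lor x1   [De Morgan]
≡ (x3 \land \lnot \lnot \lnot x3 \land \lnot x2) \lor x1   [double negation]
≡ (x3 \land \lnot x3 \land \lnot x2) \lor x1   [double negation]
≡ (x3 \lor x1) \land (\lnot x3 \lor x1) \land (\lnot x2 \lor x1)   [distribute \lor over \land]

(x3 \lor x1) \land (\lnot x3 \lor x1) \land (\lnot x2 \lor x1)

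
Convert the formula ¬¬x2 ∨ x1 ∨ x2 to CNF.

¬¬x2 ∨ x1 ∨ x2
≡ x2 ∨ x1 ∨ x2   [double negation]
≡ x2 ∨ x1   [simplify]

x2 ∨ x1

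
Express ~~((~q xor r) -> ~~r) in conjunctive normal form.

q | r

~~((~q xor r) -> ~~r)
≡ ~~(~(~q xor r) | ~~r)   — eliminate ->
≡ ~~(~((~q | r) & ~(~q & r)) | ~~r)   — expand xor
≡ ~((~q | r) & ~(~q & r)) | ~~r   — double negation
≡ ~(~q | r) | ~~(~q & r) | ~~r   — De Morgan
≡ (~~q & ~r) | ~~(~q & r) | ~~r   — De Morgan
≡ (q & ~r) | ~~(~q & r) | ~~r   — double negation
≡ (q & ~r) | (~q & r) | ~~r   — double negation
≡ (q & ~r) | (~q & r) | r   — double negation
≡ (q | ~q | r) & (q | r | r) & (~r | ~q | r) & (~r | r | r)   — distribute | over &
≡ q | r   — simplify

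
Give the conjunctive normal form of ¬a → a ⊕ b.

a ∨ b

¬a → a ⊕ b
⇔ ¬¬a ∨ (a ⊕ b)   [eliminate →]
⇔ ¬¬a ∨ (a ∨ b) ∧ ¬(a ∧ b)   [expand ⊕]
⇔ a ∨ (a ∨ b) ∧ ¬(a ∧ b)   [double negation]
⇔ a ∨ (a ∨ b) ∧ (¬a ∨ ¬b)   [De Morgan]
⇔ (a ∨ a ∨ b) ∧ (a ∨ ¬a ∨ ¬b)   [distribute ∨ over ∧]
⇔ a ∨ b   [simplify]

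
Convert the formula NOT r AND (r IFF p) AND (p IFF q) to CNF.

NOT r AND (r IFF p) AND (p IFF q)
= NOT r AND (r IMPLIES p) AND (p IMPLIES r) AND (p IFF q)   (eliminate IFF)
= NOT r AND (NOT r OR p) AND (p IMPLIES r) AND (p IFF q)   (eliminate IMPLIES)
= NOT r AND (NOT r OR p) AND (NOT p OR r) AND (p IFF q)   (eliminate IMPLIES)
= NOT r AND (NOT r OR p) AND (NOT p OR r) AND (p IMPLIES q) AND (q IMPLIES p)   (eliminate IFF)
= NOT r AND (NOT r OR p) AND (NOT p OR r) AND (NOT p OR q) AND (q IMPLIES p)   (eliminate IMPLIES)
= NOT r AND (NOT r OR p) AND (NOT p OR r) AND (NOT p OR q) AND (NOT q OR p)   (eliminate IMPLIES)
= NOT r AND (NOT p OR r) AND (NOT p OR q) AND (NOT q OR p)   (simplify)

NOT r AND (NOT p OR r) AND (NOT p OR q) AND (NOT q OR p)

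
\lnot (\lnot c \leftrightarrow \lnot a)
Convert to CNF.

(\lnot c \lor \lnot a) \land (a \lor c)

\lnot (\lnot c \leftrightarrow \lnot a)
⇔ \lnot ((\lnot c \to \lnot a) \land (\lnot a \to \lnot c))   [eliminate \leftrightarrow]
⇔ \lnot ((\lnot \lnot c \lor \lnot a) \land (\lnot a \to \lnot c))   [eliminate \to]
⇔ \lnot ((\lnot \lnot c \lor \lnot a) \land (\lnot \lnot a \lor \lnot c))   [eliminate \to]
⇔ \lnot (\lnot \lnot c \lor \lnot a) \lor \lnot (\lnot \lnot a \lor \lnot c)   [De Morgan]
⇔ \lnot \lnot \lnot c \land \lnot \lnot a \lor \lnot (\lnot \lnot a \lor \lnot c)   [De Morgan]
⇔ \lnot c \land \lnot \lnot a \lor \lnot (\lnot \lnot a \lor \lnot c)   [double negation]
⇔ \lnot c \land a \lor \lnot (\lnot \lnot a \lor \lnot c)   [double negation]
⇔ \lnot c \land a \lor \lnot \lnot \lnot a \land \lnot \lnot c   [De Morgan]
⇔ \lnot c \land a \lor \lnot a \land \lnot \lnot c   [double negation]
⇔ \lnot c \land a \lor \lnot a \land c   [double negation]
⇔ (\lnot c \lor \lnot a) \land (\lnot c \lor c) \land (a \lor \lnot a) \land (a \lor c)   [distribute \lor over \land]
⇔ (\lnot c \lor \lnot a) \land (a \lor c)   [simplify]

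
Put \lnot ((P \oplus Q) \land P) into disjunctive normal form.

(Q \land P) \lor \lnot P

\lnot ((P \oplus Q) \land P)
= \lnot (((P \land \lnot Q) \lor (\lnot P \land Q)) \land P)   — expand \oplus
= \lnot ((P \land \lnot Q) \lor (\lnot P \land Q)) \lor \lnot P   — De Morgan
= (\lnot (P \land \lnot Q) \land \lnot (\lnot P \land Q)) \lor \lnot P   — De Morgan
= ((\lnot P \lor \lnot \lnot Q) \land \lnot (\lnot P \land Q)) \lor \lnot P   — De Morgan
= ((\lnot P \lor Q) \land \lnot (\lnot P \land Q)) \lor \lnot P   — double negation
= ((\lnot P \lor Q) \land (\lnot \lnot P \lor \lnot Q)) \lor \lnot P   — De Morgan
= ((\lnot P \lor Q) \land (P \lor \lnot Q)) \lor \lnot P   — double negation
= (\lnot P \land P) \lor (\lnot P \land \lnot Q) \lor (Q \land P) \lor (Q \land \lnot Q) \lor \lnot P   — distribute \land over \lor
= (Q \land P) \lor \lnot P   — simplify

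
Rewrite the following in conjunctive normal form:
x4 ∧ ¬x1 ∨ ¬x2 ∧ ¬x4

(x4 ∨ ¬x2) ∧ (¬x1 ∨ ¬x2) ∧ (¬x1 ∨ ¬x4)

x4 ∧ ¬x1 ∨ ¬x2 ∧ ¬x4
= (x4 ∨ ¬x2) ∧ (x4 ∨ ¬x4) ∧ (¬x1 ∨ ¬x2) ∧ (¬x1 ∨ ¬x4)
= (x4 ∨ ¬x2) ∧ (¬x1 ∨ ¬x2) ∧ (¬x1 ∨ ¬x4)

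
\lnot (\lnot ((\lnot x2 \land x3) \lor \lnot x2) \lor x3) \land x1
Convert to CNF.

\lnot x2 \land \lnot x3 \land x1

\lnot (\lnot ((\lnot x2 \land x3) \lor \lnot x2) \lor x3) \land x1
⇔ \lnot \lnot ((\lnot x2 \land x3) \lor \lnot x2) \land \lnot x3 \land x1   (De Morgan)
⇔ ((\lnot x2 \land x3) \lor \lnot x2) \land \lnot x3 \land x1   (double negation)
⇔ (\lnot x2 \lor \lnot x2) \land (x3 \lor \lnot x2) \land \lnot x3 \land x1   (distribute \lor over \land)
⇔ \lnot x2 \land \lnot x3 \land x1   (simplify)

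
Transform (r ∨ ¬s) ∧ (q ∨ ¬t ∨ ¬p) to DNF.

(r ∨ ¬s) ∧ (q ∨ ¬t ∨ ¬p)
⇔ (r ∧ q) ∨ (r ∧ ¬t) ∨ (r ∧ ¬p) ∨ (¬s ∧ q) ∨ (¬s ∧ ¬t) ∨ (¬s ∧ ¬p)   [distribute ∧ over ∨]

(r ∧ q) ∨ (r ∧ ¬t) ∨ (r ∧ ¬p) ∨ (¬s ∧ q) ∨ (¬s ∧ ¬t) ∨ (¬s ∧ ¬p)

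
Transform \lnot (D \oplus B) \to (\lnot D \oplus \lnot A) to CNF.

(D \lor B \lor A) \land (\lnot D \lor \lnot B \lor \lnot A)

\lnot (D \oplus B) \to (\lnot D \oplus \lnot A)
≡ \lnot \lnot (D \oplus B) \lor (\lnot D \oplus \lnot A)   (eliminate \to)
≡ \lnot \lnot ((D \lor B) \land \lnot (D \land B)) \lor (\lnot D \oplus \lnot A)   (expand \oplus)
≡ \lnot \lnot ((D \lor B) \land \lnot (D \land B)) \lor ((\lnot D \lor \lnot A) \land \lnot (\lnot D \land \lnot A))   (expand \oplus)
≡ ((D \lor B) \land \lnot (D \land B)) \lor ((\lnot D \lor \lnot A) \land \lnot (\lnot D \land \lnot A))   (double negation)
≡ ((D \lor B) \land (\lnot D \lor \lnot B)) \lor ((\lnot D \lor \lnot A) \land \lnot (\lnot D \land \lnot A))   (De Morgan)
≡ ((D \lor B) \land (\lnot D \lor \lnot B)) \lor ((\lnot D \lor \lnot A) \land (\lnot \lnot D \lor \lnot \lnot A))   (De Morgan)
≡ ((D \lor B) \land (\lnot D \lor \lnot B)) \lor ((\lnot D \lor \lnot A) \land (D \lor \lnot \lnot A))   (double negation)
≡ ((D \lor B) \land (\lnot D \lor \lnot B)) \lor ((\lnot D \lor \lnot A) \land (D \lor A))   (double negation)
≡ (D \lor B \lor \lnot D \lor \lnot A) \land (D \lor B \lor D \lor A) \land (\lnot D \lor \lnot B \lor \lnot D \lor \lnot A) \land (\lnot D \lor \lnot B \lor D \lor A)   (distribute \lor over \land)
≡ (D \lor B \lor A) \land (\lnot D \lor \lnot B \lor \lnot A)   (simplify)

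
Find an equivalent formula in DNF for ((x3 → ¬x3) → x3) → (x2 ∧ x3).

¬x3 ∨ (x2 ∧ x3)

((x3 → ¬x3) → x3) → (x2 ∧ x3)
≡ ¬((x3 → ¬x3) → x3) ∨ (x2 ∧ x3)   [eliminate →]
≡ ¬(¬(x3 → ¬x3) ∨ x3) ∨ (x2 ∧ x3)   [eliminate →]
≡ ¬(¬(¬x3 ∨ ¬x3) ∨ x3) ∨ (x2 ∧ x3)   [eliminate →]
≡ (¬¬(¬x3 ∨ ¬x3) ∧ ¬x3) ∨ (x2 ∧ x3)   [De Morgan]
≡ ((¬x3 ∨ ¬x3) ∧ ¬x3) ∨ (x2 ∧ x3)   [double negation]
≡ (¬x3 ∧ ¬x3) ∨ (¬x3 ∧ ¬x3) ∨ (x2 ∧ x3)   [distribute ∧ over ∨]
≡ ¬x3 ∨ (x2 ∧ x3)   [simplify]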